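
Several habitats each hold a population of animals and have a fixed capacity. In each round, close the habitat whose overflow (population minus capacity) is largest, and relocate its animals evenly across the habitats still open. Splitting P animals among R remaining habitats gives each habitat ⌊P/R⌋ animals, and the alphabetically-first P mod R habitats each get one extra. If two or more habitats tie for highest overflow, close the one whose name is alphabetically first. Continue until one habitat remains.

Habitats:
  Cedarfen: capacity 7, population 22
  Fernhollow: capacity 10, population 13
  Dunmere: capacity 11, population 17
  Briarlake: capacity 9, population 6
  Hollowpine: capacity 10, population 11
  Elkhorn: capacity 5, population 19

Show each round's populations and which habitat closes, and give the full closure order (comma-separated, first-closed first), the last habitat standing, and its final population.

Closure order: Cedarfen, Elkhorn, Dunmere, Fernhollow, Hollowpine
Last habitat: Briarlake with 88 animals

Round 1: Briarlake=6 Cedarfen=22 Dunmere=17 Elkhorn=19 Fernhollow=13 Hollowpine=11 → close Cedarfen (overflow 15)
  22÷5 = 4 each, +1 to first 2
Round 2: Briarlake=11 Dunmere=22 Elkhorn=23 Fernhollow=17 Hollowpine=15 → close Elkhorn (overflow 18)
  23÷4 = 5 each, +1 to first 3
Round 3: Briarlake=17 Dunmere=28 Fernhollow=23 Hollowpine=20 → close Dunmere (overflow 17)
  28÷3 = 9 each, +1 to first 1
Round 4: Briarlake=27 Fernhollow=32 Hollowpine=29 → close Fernhollow (overflow 22)
  32÷2 = 16 each, +1 to first 0
Round 5: Briarlake=43 Hollowpine=45 → close Hollowpine (overflow 35)
  45÷1 = 45 each, +1 to first 0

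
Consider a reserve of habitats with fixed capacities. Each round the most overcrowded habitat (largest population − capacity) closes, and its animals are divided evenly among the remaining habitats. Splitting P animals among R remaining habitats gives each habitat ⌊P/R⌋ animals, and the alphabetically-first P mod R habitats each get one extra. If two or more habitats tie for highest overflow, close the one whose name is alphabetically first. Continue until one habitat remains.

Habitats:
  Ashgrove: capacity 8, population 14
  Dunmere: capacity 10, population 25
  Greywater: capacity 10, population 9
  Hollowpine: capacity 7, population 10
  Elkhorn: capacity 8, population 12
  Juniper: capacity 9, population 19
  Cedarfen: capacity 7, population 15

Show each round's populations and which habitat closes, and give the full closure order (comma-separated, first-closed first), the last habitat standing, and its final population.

Closure order: Dunmere, Juniper, Cedarfen, Ashgrove, Elkhorn, Hollowpine
Last habitat: Greywater with 104 animals

Round 1: Ashgrove=14 Cedarfen=15 Dunmere=25 Elkhorn=12 Greywater=9 Hollowpine=10 Juniper=19 → close Dunmere (overflow 15)
  25÷6 = 4 each, +1 to first 1
Round 2: Ashgrove=19 Cedarfen=19 Elkhorn=16 Greywater=13 Hollowpine=14 Juniper=23 → close Juniper (overflow 14)
  23÷5 = 4 each, +1 to first 3
Round 3: Ashgrove=24 Cedarfen=24 Elkhorn=21 Greywater=17 Hollowpine=18 → close Cedarfen (overflow 17)
  24÷4 = 6 each, +1 to first 0
Round 4: Ashgrove=30 Elkhorn=27 Greywater=23 Hollowpine=24 → close Ashgrove (overflow 22)
  30÷3 = 10 each, +1 to first 0
Round 5: Elkhorn=37 Greywater=33 Hollowpine=34 → close Elkhorn (overflow 29)
  37÷2 = 18 each, +1 to first 1
Round 6: Greywater=52 Hollowpine=52 → close Hollowpine (overflow 45)
  52÷1 = 52 each, +1 to first 0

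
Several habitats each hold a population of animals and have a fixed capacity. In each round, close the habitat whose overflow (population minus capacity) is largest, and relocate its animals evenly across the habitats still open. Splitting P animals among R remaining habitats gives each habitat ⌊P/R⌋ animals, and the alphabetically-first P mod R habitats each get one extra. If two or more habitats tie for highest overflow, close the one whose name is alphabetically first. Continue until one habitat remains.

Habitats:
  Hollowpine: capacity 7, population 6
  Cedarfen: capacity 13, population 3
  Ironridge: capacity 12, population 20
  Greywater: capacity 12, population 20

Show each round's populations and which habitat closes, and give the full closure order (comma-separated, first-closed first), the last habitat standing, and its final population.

Closure order: Greywater, Ironridge, Hollowpine
Last habitat: Cedarfen with 49 animals

Round 1: Cedarfen=3 Greywater=20 Hollowpine=6 Ironridge=20 → close Greywater (overflow 8)
  20÷3 = 6 each, +1 to first 2
Round 2: Cedarfen=10 Hollowpine=13 Ironridge=26 → close Ironridge (overflow 14)
  26÷2 = 13 each, +1 to first 0
Round 3: Cedarfen=23 Hollowpine=26 → close Hollowpine (overflow 19)
  26÷1 = 26 each, +1 to first 0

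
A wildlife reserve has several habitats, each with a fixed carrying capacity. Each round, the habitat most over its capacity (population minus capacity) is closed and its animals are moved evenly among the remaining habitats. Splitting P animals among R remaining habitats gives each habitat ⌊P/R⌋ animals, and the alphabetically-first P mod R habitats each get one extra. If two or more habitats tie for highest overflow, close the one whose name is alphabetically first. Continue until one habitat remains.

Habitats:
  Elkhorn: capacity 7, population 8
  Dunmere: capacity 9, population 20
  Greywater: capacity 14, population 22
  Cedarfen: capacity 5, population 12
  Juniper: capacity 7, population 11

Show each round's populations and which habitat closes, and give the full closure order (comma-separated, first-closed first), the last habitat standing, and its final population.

Closure order: Dunmere, Greywater, Cedarfen, Juniper
Last habitat: Elkhorn with 73 animals

Round 1: Cedarfen=12 Dunmere=20 Elkhorn=8 Greywater=22 Juniper=11 → close Dunmere (overflow 11)
  20÷4 = 5 each, +1 to first 0
Round 2: Cedarfen=17 Elkhorn=13 Greywater=27 Juniper=16 → close Greywater (overflow 13)
  27÷3 = 9 each, +1 to first 0
Round 3: Cedarfen=26 Elkhorn=22 Juniper=25 → close Cedarfen (overflow 21)
  26÷2 = 13 each, +1 to first 0
Round 4: Elkhorn=35 Juniper=38 → close Juniper (overflow 31)
  38÷1 = 38 each, +1 to first 0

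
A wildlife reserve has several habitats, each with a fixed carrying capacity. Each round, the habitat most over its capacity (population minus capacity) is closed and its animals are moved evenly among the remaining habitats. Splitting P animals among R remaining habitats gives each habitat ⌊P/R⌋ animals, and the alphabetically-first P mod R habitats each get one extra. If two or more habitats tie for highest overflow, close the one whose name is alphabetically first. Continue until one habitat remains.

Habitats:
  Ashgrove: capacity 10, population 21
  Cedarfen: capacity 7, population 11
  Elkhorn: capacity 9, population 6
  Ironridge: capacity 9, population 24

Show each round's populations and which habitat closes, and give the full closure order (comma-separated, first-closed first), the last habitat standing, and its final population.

Closure order: Ironridge, Ashgrove, Cedarfen
Last habitat: Elkhorn with 62 animals

Round 1: Ashgrove=21 Cedarfen=11 Elkhorn=6 Ironridge=24 → close Ironridge (overflow 15)
  24÷3 = 8 each, +1 to first 0
Round 2: Ashgrove=29 Cedarfen=19 Elkhorn=14 → close Ashgrove (overflow 19)
  29÷2 = 14 each, +1 to first 1
Round 3: Cedarfen=34 Elkhorn=28 → close Cedarfen (overflow 27)
  34÷1 = 34 each, +1 to first 0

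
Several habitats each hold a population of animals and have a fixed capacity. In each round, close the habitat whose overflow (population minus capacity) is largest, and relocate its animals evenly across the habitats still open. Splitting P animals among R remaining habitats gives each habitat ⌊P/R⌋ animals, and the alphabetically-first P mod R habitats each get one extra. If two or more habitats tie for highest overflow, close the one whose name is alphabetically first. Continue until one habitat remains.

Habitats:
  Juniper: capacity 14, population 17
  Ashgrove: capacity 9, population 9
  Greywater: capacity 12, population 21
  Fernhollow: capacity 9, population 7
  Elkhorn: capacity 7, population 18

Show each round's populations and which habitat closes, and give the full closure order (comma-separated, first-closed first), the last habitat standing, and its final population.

Round 1: Ashgrove=9 Elkhorn=18 Fernhollow=7 Greywater=21 Juniper=17 → close Elkhorn (overflow 11)
  18÷4 = 4 each, +1 to first 2
Round 2: Ashgrove=14 Fernhollow=12 Greywater=25 Juniper=21 → close Greywater (overflow 13)
  25÷3 = 8 each, +1 to first 1
Round 3: Ashgrove=23 Fernhollow=20 Juniper=29 → close Juniper (overflow 15)
  29÷2 = 14 each, +1 to first 1
Round 4: Ashgrove=38 Fernhollow=34 → close Ashgrove (overflow 29)
  38÷1 = 38 each, +1 to first 0

Closure order: Elkhorn, Greywater, Juniper, Ashgrove
Last habitat: Fernhollow with 72 animals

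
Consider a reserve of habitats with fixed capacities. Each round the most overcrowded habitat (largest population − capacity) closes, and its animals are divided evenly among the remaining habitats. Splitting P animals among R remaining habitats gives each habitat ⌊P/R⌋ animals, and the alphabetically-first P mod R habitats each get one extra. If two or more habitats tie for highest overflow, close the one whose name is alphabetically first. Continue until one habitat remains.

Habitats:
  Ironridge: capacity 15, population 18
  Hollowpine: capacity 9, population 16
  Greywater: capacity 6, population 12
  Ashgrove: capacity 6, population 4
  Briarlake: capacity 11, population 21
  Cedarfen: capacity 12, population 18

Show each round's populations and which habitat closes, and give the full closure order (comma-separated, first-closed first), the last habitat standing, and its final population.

Closure order: Briarlake, Hollowpine, Cedarfen, Greywater, Ironridge
Last habitat: Ashgrove with 89 animals

Round 1: Ashgrove=4 Briarlake=21 Cedarfen=18 Greywater=12 Hollowpine=16 Ironridge=18 → close Briarlake (overflow 10)
  21÷5 = 4 each, +1 to first 1
Round 2: Ashgrove=9 Cedarfen=22 Greywater=16 Hollowpine=20 Ironridge=22 → close Hollowpine (overflow 11)
  20÷4 = 5 each, +1 to first 0
Round 3: Ashgrove=14 Cedarfen=27 Greywater=21 Ironridge=27 → close Cedarfen (overflow 15)
  27÷3 = 9 each, +1 to first 0
Round 4: Ashgrove=23 Greywater=30 Ironridge=36 → close Greywater (overflow 24)
  30÷2 = 15 each, +1 to first 0
Round 5: Ashgrove=38 Ironridge=51 → close Ironridge (overflow 36)
  51÷1 = 51 each, +1 to first 0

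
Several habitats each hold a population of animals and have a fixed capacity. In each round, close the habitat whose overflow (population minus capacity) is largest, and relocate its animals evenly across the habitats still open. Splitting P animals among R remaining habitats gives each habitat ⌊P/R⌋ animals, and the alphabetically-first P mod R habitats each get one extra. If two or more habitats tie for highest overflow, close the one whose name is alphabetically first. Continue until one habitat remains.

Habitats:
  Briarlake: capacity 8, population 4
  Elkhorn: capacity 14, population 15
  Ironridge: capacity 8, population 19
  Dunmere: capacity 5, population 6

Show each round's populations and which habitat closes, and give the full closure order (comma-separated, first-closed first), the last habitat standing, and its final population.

Round 1: Briarlake=4 Dunmere=6 Elkhorn=15 Ironridge=19 → close Ironridge (overflow 11)
  19÷3 = 6 each, +1 to first 1
Round 2: Briarlake=11 Dunmere=12 Elkhorn=21 → close Dunmere (overflow 7)
  12÷2 = 6 each, +1 to first 0
Round 3: Briarlake=17 Elkhorn=27 → close Elkhorn (overflow 13)
  27÷1 = 27 each, +1 to first 0

Closure order: Ironridge, Dunmere, Elkhorn
Last habitat: Briarlake with 44 animals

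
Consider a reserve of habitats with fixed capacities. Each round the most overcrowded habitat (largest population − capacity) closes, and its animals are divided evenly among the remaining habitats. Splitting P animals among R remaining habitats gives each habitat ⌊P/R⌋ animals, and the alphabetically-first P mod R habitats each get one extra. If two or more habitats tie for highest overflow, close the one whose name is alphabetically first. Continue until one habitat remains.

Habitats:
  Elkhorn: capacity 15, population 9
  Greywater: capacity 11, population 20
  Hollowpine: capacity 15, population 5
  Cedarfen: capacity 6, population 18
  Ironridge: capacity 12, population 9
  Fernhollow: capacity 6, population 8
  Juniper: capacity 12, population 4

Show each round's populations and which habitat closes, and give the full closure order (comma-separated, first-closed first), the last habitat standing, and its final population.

Closure order: Cedarfen, Greywater, Fernhollow, Ironridge, Elkhorn, Hollowpine
Last habitat: Juniper with 73 animals

Round 1: Cedarfen=18 Elkhorn=9 Fernhollow=8 Greywater=20 Hollowpine=5 Ironridge=9 Juniper=4 → close Cedarfen (overflow 12)
  18÷6 = 3 each, +1 to first 0
Round 2: Elkhorn=12 Fernhollow=11 Greywater=23 Hollowpine=8 Ironridge=12 Juniper=7 → close Greywater (overflow 12)
  23÷5 = 4 each, +1 to first 3
Round 3: Elkhorn=17 Fernhollow=16 Hollowpine=13 Ironridge=16 Juniper=11 → close Fernhollow (overflow 10)
  16÷4 = 4 each, +1 to first 0
Round 4: Elkhorn=21 Hollowpine=17 Ironridge=20 Juniper=15 → close Ironridge (overflow 8)
  20÷3 = 6 each, +1 to first 2
Round 5: Elkhorn=28 Hollowpine=24 Juniper=21 → close Elkhorn (overflow 13)
  28÷2 = 14 each, +1 to first 0
Round 6: Hollowpine=38 Juniper=35 → close Hollowpine (overflow 23)
  38÷1 = 38 each, +1 to first 0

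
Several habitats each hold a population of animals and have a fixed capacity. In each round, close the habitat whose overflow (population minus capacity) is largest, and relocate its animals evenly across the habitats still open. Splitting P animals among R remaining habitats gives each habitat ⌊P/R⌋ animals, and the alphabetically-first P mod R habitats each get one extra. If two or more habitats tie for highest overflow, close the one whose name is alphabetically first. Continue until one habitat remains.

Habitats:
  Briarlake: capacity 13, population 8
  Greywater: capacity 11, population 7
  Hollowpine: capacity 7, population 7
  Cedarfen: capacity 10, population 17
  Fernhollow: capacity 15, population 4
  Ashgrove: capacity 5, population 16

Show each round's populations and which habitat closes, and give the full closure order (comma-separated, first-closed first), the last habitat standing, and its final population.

Round 1: Ashgrove=16 Briarlake=8 Cedarfen=17 Fernhollow=4 Greywater=7 Hollowpine=7 → close Ashgrove (overflow 11)
  16÷5 = 3 each, +1 to first 1
Round 2: Briarlake=12 Cedarfen=20 Fernhollow=7 Greywater=10 Hollowpine=10 → close Cedarfen (overflow 10)
  20÷4 = 5 each, +1 to first 0
Round 3: Briarlake=17 Fernhollow=12 Greywater=15 Hollowpine=15 → close Hollowpine (overflow 8)
  15÷3 = 5 each, +1 to first 0
Round 4: Briarlake=22 Fernhollow=17 Greywater=20 → close Briarlake (overflow 9)
  22÷2 = 11 each, +1 to first 0
Round 5: Fernhollow=28 Greywater=31 → close Greywater (overflow 20)
  31÷1 = 31 each, +1 to first 0

Closure order: Ashgrove, Cedarfen, Hollowpine, Briarlake, Greywater
Last habitat: Fernhollow with 59 animals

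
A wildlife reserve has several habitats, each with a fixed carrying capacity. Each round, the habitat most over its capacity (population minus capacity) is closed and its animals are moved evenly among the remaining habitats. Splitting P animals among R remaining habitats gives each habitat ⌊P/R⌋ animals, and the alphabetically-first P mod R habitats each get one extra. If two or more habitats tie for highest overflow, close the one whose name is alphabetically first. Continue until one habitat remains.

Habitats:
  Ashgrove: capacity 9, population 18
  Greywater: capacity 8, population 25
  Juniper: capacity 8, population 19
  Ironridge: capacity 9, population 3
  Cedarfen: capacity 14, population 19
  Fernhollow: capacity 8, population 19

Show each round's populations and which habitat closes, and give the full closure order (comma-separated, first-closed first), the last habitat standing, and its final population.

Round 1: Ashgrove=18 Cedarfen=19 Fernhollow=19 Greywater=25 Ironridge=3 Juniper=19 → close Greywater (overflow 17)
  25÷5 = 5 each, +1 to first 0
Round 2: Ashgrove=23 Cedarfen=24 Fernhollow=24 Ironridge=8 Juniper=24 → close Fernhollow (overflow 16)
  24÷4 = 6 each, +1 to first 0
Round 3: Ashgrove=29 Cedarfen=30 Ironridge=14 Juniper=30 → close Juniper (overflow 22)
  30÷3 = 10 each, +1 to first 0
Round 4: Ashgrove=39 Cedarfen=40 Ironridge=24 → close Ashgrove (overflow 30)
  39÷2 = 19 each, +1 to first 1
Round 5: Cedarfen=60 Ironridge=43 → close Cedarfen (overflow 46)
  60÷1 = 60 each, +1 to first 0

Closure order: Greywater, Fernhollow, Juniper, Ashgrove, Cedarfen
Last habitat: Ironridge with 103 animals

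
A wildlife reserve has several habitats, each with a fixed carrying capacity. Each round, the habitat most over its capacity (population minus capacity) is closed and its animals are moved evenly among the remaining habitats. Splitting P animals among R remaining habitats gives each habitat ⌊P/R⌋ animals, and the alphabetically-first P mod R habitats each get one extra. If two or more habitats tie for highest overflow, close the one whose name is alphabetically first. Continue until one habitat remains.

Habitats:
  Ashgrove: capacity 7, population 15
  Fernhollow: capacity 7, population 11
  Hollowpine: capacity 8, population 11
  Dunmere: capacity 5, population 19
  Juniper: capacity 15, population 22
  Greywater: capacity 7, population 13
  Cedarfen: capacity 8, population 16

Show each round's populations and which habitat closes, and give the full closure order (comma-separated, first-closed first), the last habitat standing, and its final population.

Closure order: Dunmere, Ashgrove, Cedarfen, Greywater, Fernhollow, Hollowpine
Last habitat: Juniper with 107 animals

Round 1: Ashgrove=15 Cedarfen=16 Dunmere=19 Fernhollow=11 Greywater=13 Hollowpine=11 Juniper=22 → close Dunmere (overflow 14)
  19÷6 = 3 each, +1 to first 1
Round 2: Ashgrove=19 Cedarfen=19 Fernhollow=14 Greywater=16 Hollowpine=14 Juniper=25 → close Ashgrove (overflow 12)
  19÷5 = 3 each, +1 to first 4
Round 3: Cedarfen=23 Fernhollow=18 Greywater=20 Hollowpine=18 Juniper=28 → close Cedarfen (overflow 15)
  23÷4 = 5 each, +1 to first 3
Round 4: Fernhollow=24 Greywater=26 Hollowpine=24 Juniper=33 → close Greywater (overflow 19)
  26÷3 = 8 each, +1 to first 2
Round 5: Fernhollow=33 Hollowpine=33 Juniper=41 → close Fernhollow (overflow 26)
  33÷2 = 16 each, +1 to first 1
Round 6: Hollowpine=50 Juniper=57 → close Hollowpine (overflow 42)
  50÷1 = 50 each, +1 to first 0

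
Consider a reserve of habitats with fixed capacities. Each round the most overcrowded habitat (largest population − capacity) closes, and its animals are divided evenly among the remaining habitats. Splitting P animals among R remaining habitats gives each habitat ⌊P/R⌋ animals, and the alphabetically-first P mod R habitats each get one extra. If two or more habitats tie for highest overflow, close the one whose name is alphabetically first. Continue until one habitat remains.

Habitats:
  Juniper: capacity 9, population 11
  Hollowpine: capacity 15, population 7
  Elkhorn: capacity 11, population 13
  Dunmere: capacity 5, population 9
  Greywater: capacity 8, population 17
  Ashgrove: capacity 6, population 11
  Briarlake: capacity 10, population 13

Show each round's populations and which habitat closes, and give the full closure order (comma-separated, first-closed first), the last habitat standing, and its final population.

Closure order: Greywater, Ashgrove, Dunmere, Briarlake, Elkhorn, Juniper
Last habitat: Hollowpine with 81 animals

Round 1: Ashgrove=11 Briarlake=13 Dunmere=9 Elkhorn=13 Greywater=17 Hollowpine=7 Juniper=11 → close Greywater (overflow 9)
  17÷6 = 2 each, +1 to first 5
Round 2: Ashgrove=14 Briarlake=16 Dunmere=12 Elkhorn=16 Hollowpine=10 Juniper=13 → close Ashgrove (overflow 8)
  14÷5 = 2 each, +1 to first 4
Round 3: Briarlake=19 Dunmere=15 Elkhorn=19 Hollowpine=13 Juniper=15 → close Dunmere (overflow 10)
  15÷4 = 3 each, +1 to first 3
Round 4: Briarlake=23 Elkhorn=23 Hollowpine=17 Juniper=18 → close Briarlake (overflow 13)
  23÷3 = 7 each, +1 to first 2
Round 5: Elkhorn=31 Hollowpine=25 Juniper=25 → close Elkhorn (overflow 20)
  31÷2 = 15 each, +1 to first 1
Round 6: Hollowpine=41 Juniper=40 → close Juniper (overflow 31)
  40÷1 = 40 each, +1 to first 0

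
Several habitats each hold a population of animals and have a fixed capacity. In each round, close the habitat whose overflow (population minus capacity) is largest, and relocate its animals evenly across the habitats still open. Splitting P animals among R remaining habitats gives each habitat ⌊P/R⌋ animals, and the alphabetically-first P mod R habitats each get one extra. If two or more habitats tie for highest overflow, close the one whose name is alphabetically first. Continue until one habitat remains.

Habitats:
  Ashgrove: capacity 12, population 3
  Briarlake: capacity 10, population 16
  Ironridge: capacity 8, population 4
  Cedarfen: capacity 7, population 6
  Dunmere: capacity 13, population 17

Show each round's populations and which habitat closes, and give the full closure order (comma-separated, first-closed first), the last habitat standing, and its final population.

Round 1: Ashgrove=3 Briarlake=16 Cedarfen=6 Dunmere=17 Ironridge=4 → close Briarlake (overflow 6)
  16÷4 = 4 each, +1 to first 0
Round 2: Ashgrove=7 Cedarfen=10 Dunmere=21 Ironridge=8 → close Dunmere (overflow 8)
  21÷3 = 7 each, +1 to first 0
Round 3: Ashgrove=14 Cedarfen=17 Ironridge=15 → close Cedarfen (overflow 10)
  17÷2 = 8 each, +1 to first 1
Round 4: Ashgrove=23 Ironridge=23 → close Ironridge (overflow 15)
  23÷1 = 23 each, +1 to first 0

Closure order: Briarlake, Dunmere, Cedarfen, Ironridge
Last habitat: Ashgrove with 46 animals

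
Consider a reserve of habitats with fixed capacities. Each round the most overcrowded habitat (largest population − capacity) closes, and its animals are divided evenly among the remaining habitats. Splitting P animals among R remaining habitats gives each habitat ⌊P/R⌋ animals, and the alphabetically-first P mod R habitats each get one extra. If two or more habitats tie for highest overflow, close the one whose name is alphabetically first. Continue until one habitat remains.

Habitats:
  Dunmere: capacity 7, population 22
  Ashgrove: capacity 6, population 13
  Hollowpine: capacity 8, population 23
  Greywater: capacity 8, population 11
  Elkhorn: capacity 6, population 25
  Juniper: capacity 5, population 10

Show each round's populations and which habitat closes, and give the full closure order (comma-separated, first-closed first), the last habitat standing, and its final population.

Round 1: Ashgrove=13 Dunmere=22 Elkhorn=25 Greywater=11 Hollowpine=23 Juniper=10 → close Elkhorn (overflow 19)
  25÷5 = 5 each, +1 to first 0
Round 2: Ashgrove=18 Dunmere=27 Greywater=16 Hollowpine=28 Juniper=15 → close Dunmere (overflow 20)
  27÷4 = 6 each, +1 to first 3
Round 3: Ashgrove=25 Greywater=23 Hollowpine=35 Juniper=21 → close Hollowpine (overflow 27)
  35÷3 = 11 each, +1 to first 2
Round 4: Ashgrove=37 Greywater=35 Juniper=32 → close Ashgrove (overflow 31)
  37÷2 = 18 each, +1 to first 1
Round 5: Greywater=54 Juniper=50 → close Greywater (overflow 46)
  54÷1 = 54 each, +1 to first 0

Closure order: Elkhorn, Dunmere, Hollowpine, Ashgrove, Greywater
Last habitat: Juniper with 104 animals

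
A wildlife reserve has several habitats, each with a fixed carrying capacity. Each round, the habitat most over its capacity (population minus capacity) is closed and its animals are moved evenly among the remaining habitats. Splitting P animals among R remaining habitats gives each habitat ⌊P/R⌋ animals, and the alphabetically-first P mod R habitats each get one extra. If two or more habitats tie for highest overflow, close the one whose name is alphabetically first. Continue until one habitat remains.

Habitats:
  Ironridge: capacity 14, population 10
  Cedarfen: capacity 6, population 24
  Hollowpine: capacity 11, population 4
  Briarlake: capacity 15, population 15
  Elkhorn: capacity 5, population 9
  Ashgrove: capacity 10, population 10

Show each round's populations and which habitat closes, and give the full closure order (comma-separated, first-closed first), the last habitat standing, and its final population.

Closure order: Cedarfen, Elkhorn, Ashgrove, Briarlake, Ironridge
Last habitat: Hollowpine with 72 animals

Round 1: Ashgrove=10 Briarlake=15 Cedarfen=24 Elkhorn=9 Hollowpine=4 Ironridge=10 → close Cedarfen (overflow 18)
  24÷5 = 4 each, +1 to first 4
Round 2: Ashgrove=15 Briarlake=20 Elkhorn=14 Hollowpine=9 Ironridge=14 → close Elkhorn (overflow 9)
  14÷4 = 3 each, +1 to first 2
Round 3: Ashgrove=19 Briarlake=24 Hollowpine=12 Ironridge=17 → close Ashgrove (overflow 9)
  19÷3 = 6 each, +1 to first 1
Round 4: Briarlake=31 Hollowpine=18 Ironridge=23 → close Briarlake (overflow 16)
  31÷2 = 15 each, +1 to first 1
Round 5: Hollowpine=34 Ironridge=38 → close Ironridge (overflow 24)
  38÷1 = 38 each, +1 to first 0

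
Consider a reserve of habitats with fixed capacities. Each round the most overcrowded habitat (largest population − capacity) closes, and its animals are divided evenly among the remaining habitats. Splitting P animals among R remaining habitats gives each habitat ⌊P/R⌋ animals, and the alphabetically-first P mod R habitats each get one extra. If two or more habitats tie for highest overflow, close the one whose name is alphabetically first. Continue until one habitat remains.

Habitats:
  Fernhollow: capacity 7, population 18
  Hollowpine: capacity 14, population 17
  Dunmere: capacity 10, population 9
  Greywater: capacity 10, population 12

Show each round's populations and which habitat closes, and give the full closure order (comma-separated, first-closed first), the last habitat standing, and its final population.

Closure order: Fernhollow, Hollowpine, Greywater
Last habitat: Dunmere with 56 animals

Round 1: Dunmere=9 Fernhollow=18 Greywater=12 Hollowpine=17 → close Fernhollow (overflow 11)
  18÷3 = 6 each, +1 to first 0
Round 2: Dunmere=15 Greywater=18 Hollowpine=23 → close Hollowpine (overflow 9)
  23÷2 = 11 each, +1 to first 1
Round 3: Dunmere=27 Greywater=29 → close Greywater (overflow 19)
  29÷1 = 29 each, +1 to first 0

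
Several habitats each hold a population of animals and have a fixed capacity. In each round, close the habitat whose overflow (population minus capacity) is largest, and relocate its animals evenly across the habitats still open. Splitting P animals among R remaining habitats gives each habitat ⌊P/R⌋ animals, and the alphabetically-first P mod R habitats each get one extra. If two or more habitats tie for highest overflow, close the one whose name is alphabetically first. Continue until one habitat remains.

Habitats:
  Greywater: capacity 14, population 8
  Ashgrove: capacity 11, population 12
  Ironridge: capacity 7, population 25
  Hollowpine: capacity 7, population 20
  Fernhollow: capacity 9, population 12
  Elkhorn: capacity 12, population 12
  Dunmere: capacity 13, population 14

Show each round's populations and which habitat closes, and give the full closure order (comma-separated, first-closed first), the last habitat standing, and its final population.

Round 1: Ashgrove=12 Dunmere=14 Elkhorn=12 Fernhollow=12 Greywater=8 Hollowpine=20 Ironridge=25 → close Ironridge (overflow 18)
  25÷6 = 4 each, +1 to first 1
Round 2: Ashgrove=17 Dunmere=18 Elkhorn=16 Fernhollow=16 Greywater=12 Hollowpine=24 → close Hollowpine (overflow 17)
  24÷5 = 4 each, +1 to first 4
Round 3: Ashgrove=22 Dunmere=23 Elkhorn=21 Fernhollow=21 Greywater=16 → close Fernhollow (overflow 12)
  21÷4 = 5 each, +1 to first 1
Round 4: Ashgrove=28 Dunmere=28 Elkhorn=26 Greywater=21 → close Ashgrove (overflow 17)
  28÷3 = 9 each, +1 to first 1
Round 5: Dunmere=38 Elkhorn=35 Greywater=30 → close Dunmere (overflow 25)
  38÷2 = 19 each, +1 to first 0
Round 6: Elkhorn=54 Greywater=49 → close Elkhorn (overflow 42)
  54÷1 = 54 each, +1 to first 0

Closure order: Ironridge, Hollowpine, Fernhollow, Ashgrove, Dunmere, Elkhorn
Last habitat: Greywater with 103 animals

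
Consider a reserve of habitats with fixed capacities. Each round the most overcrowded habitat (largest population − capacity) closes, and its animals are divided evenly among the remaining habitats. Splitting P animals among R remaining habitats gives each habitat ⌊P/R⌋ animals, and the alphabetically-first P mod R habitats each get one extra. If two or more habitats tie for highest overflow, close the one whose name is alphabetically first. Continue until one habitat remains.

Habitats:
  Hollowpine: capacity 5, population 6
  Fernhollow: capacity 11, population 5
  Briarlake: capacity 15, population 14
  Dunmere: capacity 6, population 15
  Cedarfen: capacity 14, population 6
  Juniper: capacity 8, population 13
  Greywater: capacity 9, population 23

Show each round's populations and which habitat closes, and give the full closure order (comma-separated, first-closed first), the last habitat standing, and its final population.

Round 1: Briarlake=14 Cedarfen=6 Dunmere=15 Fernhollow=5 Greywater=23 Hollowpine=6 Juniper=13 → close Greywater (overflow 14)
  23÷6 = 3 each, +1 to first 5
Round 2: Briarlake=18 Cedarfen=10 Dunmere=19 Fernhollow=9 Hollowpine=10 Juniper=16 → close Dunmere (overflow 13)
  19÷5 = 3 each, +1 to first 4
Round 3: Briarlake=22 Cedarfen=14 Fernhollow=13 Hollowpine=14 Juniper=19 → close Juniper (overflow 11)
  19÷4 = 4 each, +1 to first 3
Round 4: Briarlake=27 Cedarfen=19 Fernhollow=18 Hollowpine=18 → close Hollowpine (overflow 13)
  18÷3 = 6 each, +1 to first 0
Round 5: Briarlake=33 Cedarfen=25 Fernhollow=24 → close Briarlake (overflow 18)
  33÷2 = 16 each, +1 to first 1
Round 6: Cedarfen=42 Fernhollow=40 → close Fernhollow (overflow 29)
  40÷1 = 40 each, +1 to first 0

Closure order: Greywater, Dunmere, Juniper, Hollowpine, Briarlake, Fernhollow
Last habitat: Cedarfen with 82 animals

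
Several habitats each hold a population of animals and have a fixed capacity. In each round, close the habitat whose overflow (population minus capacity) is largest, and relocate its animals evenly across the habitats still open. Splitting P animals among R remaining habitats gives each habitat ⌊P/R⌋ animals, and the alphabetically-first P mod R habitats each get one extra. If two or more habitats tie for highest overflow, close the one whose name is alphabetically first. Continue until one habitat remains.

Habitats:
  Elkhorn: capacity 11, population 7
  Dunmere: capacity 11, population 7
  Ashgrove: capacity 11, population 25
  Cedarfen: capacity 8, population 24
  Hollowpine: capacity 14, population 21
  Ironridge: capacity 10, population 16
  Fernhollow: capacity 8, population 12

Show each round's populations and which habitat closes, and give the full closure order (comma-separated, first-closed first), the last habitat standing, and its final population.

Closure order: Cedarfen, Ashgrove, Hollowpine, Fernhollow, Ironridge, Dunmere
Last habitat: Elkhorn with 112 animals

Round 1: Ashgrove=25 Cedarfen=24 Dunmere=7 Elkhorn=7 Fernhollow=12 Hollowpine=21 Ironridge=16 → close Cedarfen (overflow 16)
  24÷6 = 4 each, +1 to first 0
Round 2: Ashgrove=29 Dunmere=11 Elkhorn=11 Fernhollow=16 Hollowpine=25 Ironridge=20 → close Ashgrove (overflow 18)
  29÷5 = 5 each, +1 to first 4
Round 3: Dunmere=17 Elkhorn=17 Fernhollow=22 Hollowpine=31 Ironridge=25 → close Hollowpine (overflow 17)
  31÷4 = 7 each, +1 to first 3
Round 4: Dunmere=25 Elkhorn=25 Fernhollow=30 Ironridge=32 → close Fernhollow (overflow 22)
  30÷3 = 10 each, +1 to first 0
Round 5: Dunmere=35 Elkhorn=35 Ironridge=42 → close Ironridge (overflow 32)
  42÷2 = 21 each, +1 to first 0
Round 6: Dunmere=56 Elkhorn=56 → close Dunmere (overflow 45)
  56÷1 = 56 each, +1 to first 0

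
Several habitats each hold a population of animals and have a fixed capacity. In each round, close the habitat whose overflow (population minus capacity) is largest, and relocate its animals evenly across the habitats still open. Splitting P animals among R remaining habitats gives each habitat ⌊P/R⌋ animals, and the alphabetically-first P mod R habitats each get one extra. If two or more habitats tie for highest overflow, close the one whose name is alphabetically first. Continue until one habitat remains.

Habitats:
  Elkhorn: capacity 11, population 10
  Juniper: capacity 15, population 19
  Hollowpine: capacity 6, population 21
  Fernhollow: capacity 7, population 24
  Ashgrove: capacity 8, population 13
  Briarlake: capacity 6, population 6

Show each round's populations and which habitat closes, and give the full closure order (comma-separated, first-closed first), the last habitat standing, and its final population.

Closure order: Fernhollow, Hollowpine, Ashgrove, Juniper, Briarlake
Last habitat: Elkhorn with 93 animals

Round 1: Ashgrove=13 Briarlake=6 Elkhorn=10 Fernhollow=24 Hollowpine=21 Juniper=19 → close Fernhollow (overflow 17)
  24÷5 = 4 each, +1 to first 4
Round 2: Ashgrove=18 Briarlake=11 Elkhorn=15 Hollowpine=26 Juniper=23 → close Hollowpine (overflow 20)
  26÷4 = 6 each, +1 to first 2
Round 3: Ashgrove=25 Briarlake=18 Elkhorn=21 Juniper=29 → close Ashgrove (overflow 17)
  25÷3 = 8 each, +1 to first 1
Round 4: Briarlake=27 Elkhorn=29 Juniper=37 → close Juniper (overflow 22)
  37÷2 = 18 each, +1 to first 1
Round 5: Briarlake=46 Elkhorn=47 → close Briarlake (overflow 40)
  46÷1 = 46 each, +1 to first 0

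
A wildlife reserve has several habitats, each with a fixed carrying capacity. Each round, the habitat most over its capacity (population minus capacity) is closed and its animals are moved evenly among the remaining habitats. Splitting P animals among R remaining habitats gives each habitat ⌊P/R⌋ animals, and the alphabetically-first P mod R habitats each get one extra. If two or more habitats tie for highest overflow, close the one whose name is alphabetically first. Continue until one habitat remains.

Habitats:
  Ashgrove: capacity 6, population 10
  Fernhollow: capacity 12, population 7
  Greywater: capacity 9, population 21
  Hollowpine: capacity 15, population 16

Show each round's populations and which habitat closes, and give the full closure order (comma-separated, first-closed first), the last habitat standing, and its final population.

Round 1: Ashgrove=10 Fernhollow=7 Greywater=21 Hollowpine=16 → close Greywater (overflow 12)
  21÷3 = 7 each, +1 to first 0
Round 2: Ashgrove=17 Fernhollow=14 Hollowpine=23 → close Ashgrove (overflow 11)
  17÷2 = 8 each, +1 to first 1
Round 3: Fernhollow=23 Hollowpine=31 → close Hollowpine (overflow 16)
  31÷1 = 31 each, +1 to first 0

Closure order: Greywater, Ashgrove, Hollowpine
Last habitat: Fernhollow with 54 animals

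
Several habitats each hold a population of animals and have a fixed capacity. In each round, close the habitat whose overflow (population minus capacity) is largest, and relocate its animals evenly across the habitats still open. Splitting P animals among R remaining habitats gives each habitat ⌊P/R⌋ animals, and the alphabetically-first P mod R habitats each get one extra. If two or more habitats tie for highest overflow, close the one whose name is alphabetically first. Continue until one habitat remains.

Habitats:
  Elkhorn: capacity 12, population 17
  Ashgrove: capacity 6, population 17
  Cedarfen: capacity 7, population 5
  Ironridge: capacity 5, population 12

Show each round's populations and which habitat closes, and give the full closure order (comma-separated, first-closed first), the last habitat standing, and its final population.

Round 1: Ashgrove=17 Cedarfen=5 Elkhorn=17 Ironridge=12 → close Ashgrove (overflow 11)
  17÷3 = 5 each, +1 to first 2
Round 2: Cedarfen=11 Elkhorn=23 Ironridge=17 → close Ironridge (overflow 12)
  17÷2 = 8 each, +1 to first 1
Round 3: Cedarfen=20 Elkhorn=31 → close Elkhorn (overflow 19)
  31÷1 = 31 each, +1 to first 0

Closure order: Ashgrove, Ironridge, Elkhorn
Last habitat: Cedarfen with 51 animals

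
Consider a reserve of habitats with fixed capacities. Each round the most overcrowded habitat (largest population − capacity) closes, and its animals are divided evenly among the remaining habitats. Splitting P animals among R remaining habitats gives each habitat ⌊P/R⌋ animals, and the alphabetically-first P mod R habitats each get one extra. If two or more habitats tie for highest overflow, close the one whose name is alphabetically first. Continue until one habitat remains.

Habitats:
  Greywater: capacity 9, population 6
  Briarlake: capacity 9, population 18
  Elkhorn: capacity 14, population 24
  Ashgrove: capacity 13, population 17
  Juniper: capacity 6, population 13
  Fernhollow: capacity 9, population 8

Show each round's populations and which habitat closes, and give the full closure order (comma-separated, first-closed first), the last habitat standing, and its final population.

Closure order: Elkhorn, Briarlake, Juniper, Ashgrove, Fernhollow
Last habitat: Greywater with 86 animals

Round 1: Ashgrove=17 Briarlake=18 Elkhorn=24 Fernhollow=8 Greywater=6 Juniper=13 → close Elkhorn (overflow 10)
  24÷5 = 4 each, +1 to first 4
Round 2: Ashgrove=22 Briarlake=23 Fernhollow=13 Greywater=11 Juniper=17 → close Briarlake (overflow 14)
  23÷4 = 5 each, +1 to first 3
Round 3: Ashgrove=28 Fernhollow=19 Greywater=17 Juniper=22 → close Juniper (overflow 16)
  22÷3 = 7 each, +1 to first 1
Round 4: Ashgrove=36 Fernhollow=26 Greywater=24 → close Ashgrove (overflow 23)
  36÷2 = 18 each, +1 to first 0
Round 5: Fernhollow=44 Greywater=42 → close Fernhollow (overflow 35)
  44÷1 = 44 each, +1 to first 0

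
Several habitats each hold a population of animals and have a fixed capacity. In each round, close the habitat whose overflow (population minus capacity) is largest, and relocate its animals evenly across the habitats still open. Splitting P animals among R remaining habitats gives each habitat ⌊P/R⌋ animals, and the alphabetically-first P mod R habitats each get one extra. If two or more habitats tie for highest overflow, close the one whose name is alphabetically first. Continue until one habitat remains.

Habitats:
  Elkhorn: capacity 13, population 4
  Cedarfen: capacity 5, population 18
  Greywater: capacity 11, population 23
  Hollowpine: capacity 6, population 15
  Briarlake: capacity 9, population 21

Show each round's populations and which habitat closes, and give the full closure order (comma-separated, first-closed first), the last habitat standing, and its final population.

Round 1: Briarlake=21 Cedarfen=18 Elkhorn=4 Greywater=23 Hollowpine=15 → close Cedarfen (overflow 13)
  18÷4 = 4 each, +1 to first 2
Round 2: Briarlake=26 Elkhorn=9 Greywater=27 Hollowpine=19 → close Briarlake (overflow 17)
  26÷3 = 8 each, +1 to first 2
Round 3: Elkhorn=18 Greywater=36 Hollowpine=27 → close Greywater (overflow 25)
  36÷2 = 18 each, +1 to first 0
Round 4: Elkhorn=36 Hollowpine=45 → close Hollowpine (overflow 39)
  45÷1 = 45 each, +1 to first 0

Closure order: Cedarfen, Briarlake, Greywater, Hollowpine
Last habitat: Elkhorn with 81 animals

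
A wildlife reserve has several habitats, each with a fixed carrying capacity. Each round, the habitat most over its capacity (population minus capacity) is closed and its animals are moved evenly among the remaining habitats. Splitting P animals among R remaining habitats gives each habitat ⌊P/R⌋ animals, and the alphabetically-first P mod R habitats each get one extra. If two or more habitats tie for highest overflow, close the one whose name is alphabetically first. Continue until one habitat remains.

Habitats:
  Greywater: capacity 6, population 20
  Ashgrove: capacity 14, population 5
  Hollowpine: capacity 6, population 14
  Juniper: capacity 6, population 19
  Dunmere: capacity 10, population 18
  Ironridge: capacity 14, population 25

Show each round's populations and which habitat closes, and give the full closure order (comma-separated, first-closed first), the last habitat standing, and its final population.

Round 1: Ashgrove=5 Dunmere=18 Greywater=20 Hollowpine=14 Ironridge=25 Juniper=19 → close Greywater (overflow 14)
  20÷5 = 4 each, +1 to first 0
Round 2: Ashgrove=9 Dunmere=22 Hollowpine=18 Ironridge=29 Juniper=23 → close Juniper (overflow 17)
  23÷4 = 5 each, +1 to first 3
Round 3: Ashgrove=15 Dunmere=28 Hollowpine=24 Ironridge=34 → close Ironridge (overflow 20)
  34÷3 = 11 each, +1 to first 1
Round 4: Ashgrove=27 Dunmere=39 Hollowpine=35 → close Dunmere (overflow 29)
  39÷2 = 19 each, +1 to first 1
Round 5: Ashgrove=47 Hollowpine=54 → close Hollowpine (overflow 48)
  54÷1 = 54 each, +1 to first 0

Closure order: Greywater, Juniper, Ironridge, Dunmere, Hollowpine
Last habitat: Ashgrove with 101 animals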